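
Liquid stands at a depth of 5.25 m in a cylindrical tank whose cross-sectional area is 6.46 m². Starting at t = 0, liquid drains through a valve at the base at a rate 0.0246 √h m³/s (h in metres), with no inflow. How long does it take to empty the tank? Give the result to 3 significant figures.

Unsteady balance on liquid volume: A dh/dt = −0.0246 √h.
This is separable: 2 d(√h)/dt = −0.0246/A, so √h = √h₀ − (0.0246/(2A)) t.
Set h = 0: 2√h₀ = (0.0246/A) t_empty ⇒ t_empty = 2A√h₀/0.0246.
t_empty = 2·6.46·√5.25/0.0246 = 12.920·2.2913/0.0246 = 1203.4 s.

1200 s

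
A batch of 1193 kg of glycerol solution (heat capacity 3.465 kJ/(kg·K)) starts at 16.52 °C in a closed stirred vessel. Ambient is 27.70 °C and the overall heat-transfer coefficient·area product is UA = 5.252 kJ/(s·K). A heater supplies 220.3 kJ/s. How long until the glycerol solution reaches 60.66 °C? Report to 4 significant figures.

1399 s

Energy balance: M c_p dT/dt = −UA(T − T_amb) + Q̇.
τ = M c_p/UA = 787.080 s; T_ss = T_amb + Q̇/UA = 27.70 + 220.3/5.252 = 69.6459 °C.
T(t) = T_ss + (T₀ − T_ss)e^(−t/τ); set T = 60.66:
t = −τ ln[(T − T_ss)/(T₀ − T_ss)] = −787.080 · ln(0.169144) = 1398.65 s.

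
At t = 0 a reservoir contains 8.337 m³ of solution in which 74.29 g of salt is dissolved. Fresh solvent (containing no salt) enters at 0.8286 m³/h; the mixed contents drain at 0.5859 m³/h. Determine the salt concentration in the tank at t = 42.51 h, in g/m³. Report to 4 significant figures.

0.5699 g/m³

Let m(t) be the amount of salt. Volume: V(t) = V₀ + (Q_in − Q_out) t = 8.337 + 0.242700 t; V(42.51) = 18.6542 m³.
No salt enters, so dm/dt = −Q_out · (m/V).
dm/m = −Q_out dt/(V₀ + 0.242700 t); integrating gives ln(m/m₀) = −(Q_out/(Q_in−Q_out)) ln(V/V₀).
m = m₀ (V₀/V)^(Q_out/(Q_in−Q_out)) = 74.29 × (8.337/18.6542)^(2.41409) = 10.6307 g.
C = m/V = 10.6307/18.6542 = 0.569884 g/m³.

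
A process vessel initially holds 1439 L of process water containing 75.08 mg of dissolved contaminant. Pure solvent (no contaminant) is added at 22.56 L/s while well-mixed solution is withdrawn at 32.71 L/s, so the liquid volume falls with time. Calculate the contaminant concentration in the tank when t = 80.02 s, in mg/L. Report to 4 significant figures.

0.008227 mg/L

Total volume: dV/dt = Q_in − Q_out = -10.1500 L/s, so V(t) = 1439 − 10.1500 t and V(80.02) = 626.797 L.
No contaminant enters, so dm/dt = −Q_out · (m/V).
dm/m = −Q_out dt/(V₀ − 10.1500 t); integrating gives ln(m/m₀) = −(Q_out/(Q_in−Q_out)) ln(V/V₀).
m = m₀ (V₀/V)^(Q_out/(Q_in−Q_out)) = 75.08 × (1439/626.797)^(-3.22266) = 5.15652 mg.
C = m/V = 5.15652/626.797 = 0.00822678 mg/L.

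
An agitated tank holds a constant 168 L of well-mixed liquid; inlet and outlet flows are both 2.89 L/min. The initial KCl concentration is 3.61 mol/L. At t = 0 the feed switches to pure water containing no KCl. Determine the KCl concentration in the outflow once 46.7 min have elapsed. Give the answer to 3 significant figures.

Species balance on the tank: V dC/dt = Q(C_in − C).
So dC/dt = (C_in − C)/τ with τ = V/Q = 168/2.89 = 58.131 min.
Integrating: C(t) = C_in + (C₀ − C_in) e^(−t/τ).
C(46.7) = 0 + (3.61 − 0)·e^(−46.7/58.131) = 0 + (3.6100)·0.44783 = 1.6167 mol/L.

1.62 mol/L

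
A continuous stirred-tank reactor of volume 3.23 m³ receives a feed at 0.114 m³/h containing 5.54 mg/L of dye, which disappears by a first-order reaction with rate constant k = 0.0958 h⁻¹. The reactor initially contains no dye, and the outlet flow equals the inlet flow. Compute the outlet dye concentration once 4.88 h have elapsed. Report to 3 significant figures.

Species balance: V dC/dt = Q C_in − Q C − k V C.
This is linear with rate a = Q/V + k = 0.13109 h⁻¹.
C_ss = Q C_in/(Q + kV) = 1.4915 mg/L; C(t) = C_ss + (C₀ − C_ss) e^(−a t).
C(4.88) = 1.4915 + (-1.4915)·e^(−0.13109·4.88) = 1.4915 + (-1.4915)·0.52743 = 0.70485 mg/L.

0.705 mg/L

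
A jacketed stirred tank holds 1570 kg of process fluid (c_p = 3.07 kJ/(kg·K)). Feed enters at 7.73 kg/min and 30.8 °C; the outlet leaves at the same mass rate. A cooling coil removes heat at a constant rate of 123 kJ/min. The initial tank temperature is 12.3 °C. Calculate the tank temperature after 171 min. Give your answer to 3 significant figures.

M c_p dT/dt = ṁ c_p (T_in − T) − Q̇.
Rearrange: dT/dt = (T_ss − T)/τ with τ = M/ṁ = 203.10 min and T_ss = T_in − Q̇/(ṁ c_p) = 25.617 °C.
Integrating: T(t) = T_ss + (T₀ − T_ss) e^(−t/τ).
T(171) = 25.617 + (-13.317)·e^(−171/203.10) = 25.617 + (-13.317)·0.43088 = 19.879 °C.

19.9 °C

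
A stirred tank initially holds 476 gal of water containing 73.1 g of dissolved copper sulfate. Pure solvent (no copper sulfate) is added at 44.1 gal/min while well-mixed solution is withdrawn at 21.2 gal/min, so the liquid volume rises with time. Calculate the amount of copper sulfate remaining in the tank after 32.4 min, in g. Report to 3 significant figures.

30.6 g

Let m(t) be the amount of copper sulfate. Volume: V(t) = V₀ + (Q_in − Q_out) t = 476 + 22.900 t; V(32.4) = 1218.0 gal.
Solute balance: dm/dt = 0 − Q_out C = −Q_out m/V(t).
dm/m = −Q_out dt/(V₀ + 22.900 t); integrating gives ln(m/m₀) = −(Q_out/(Q_in−Q_out)) ln(V/V₀).
m = m₀ (V₀/V)^(Q_out/(Q_in−Q_out)) = 73.1 × (476/1218.0)^(0.92576) = 30.632 g.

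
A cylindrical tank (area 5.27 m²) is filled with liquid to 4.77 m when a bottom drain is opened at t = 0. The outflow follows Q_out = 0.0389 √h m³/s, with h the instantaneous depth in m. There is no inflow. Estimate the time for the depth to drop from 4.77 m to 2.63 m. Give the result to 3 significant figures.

A dh/dt = −Q_out = −0.0389 √h.
∫ h^(−1/2) dh = −(0.0389/A) ∫ dt, giving 2√h = 2√h₀ − (0.0389/A) t.
t = 2A(√h₀ − √h)/0.0389 = 2·5.27·(√4.77 − √2.63)/0.0389
  = 10.540 × (2.1840 − 1.6217) / 0.0389 = 152.36 s.

152 s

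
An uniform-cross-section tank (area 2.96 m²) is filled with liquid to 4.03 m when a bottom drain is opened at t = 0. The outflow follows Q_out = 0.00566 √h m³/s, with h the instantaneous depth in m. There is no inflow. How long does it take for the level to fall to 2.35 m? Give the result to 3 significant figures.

496 s

A dh/dt = −Q_out = −0.00566 √h.
∫ h^(−1/2) dh = −(0.00566/A) ∫ dt, giving 2√h = 2√h₀ − (0.00566/A) t.
t = 2A(√h₀ − √h)/0.00566 = 2·2.96·(√4.03 − √2.35)/0.00566
  = 5.9200 × (2.0075 − 1.5330) / 0.00566 = 496.31 s.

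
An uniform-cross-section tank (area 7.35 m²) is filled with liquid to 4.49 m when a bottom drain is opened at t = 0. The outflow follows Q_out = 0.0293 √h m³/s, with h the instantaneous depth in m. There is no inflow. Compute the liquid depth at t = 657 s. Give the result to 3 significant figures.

0.655 m

With no inflow, A dh/dt = −0.0293 √h.
This is separable: 2 d(√h)/dt = −0.0293/A, so √h = √h₀ − (0.0293/(2A)) t.
√h = √4.49 − 0.0293·657/(2·7.35) = 2.1190 − 1.3095 = 0.80943.
h = 0.80943² = 0.65518 m.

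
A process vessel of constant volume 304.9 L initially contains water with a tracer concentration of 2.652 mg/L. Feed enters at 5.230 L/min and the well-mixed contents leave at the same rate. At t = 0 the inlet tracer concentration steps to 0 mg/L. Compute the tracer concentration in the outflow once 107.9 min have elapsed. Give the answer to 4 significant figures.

0.4166 mg/L

Unsteady species balance (constant V, well mixed): V dC/dt = Q(C_in − C).
Rewrite as dC/dt + C/τ = C_in/τ, τ = V/Q = 58.2983 min.
Solution: C(t) = C_in + (C₀ − C_in) e^(−t/τ).
C(107.9) = 0 + (2.652 − 0)·e^(−107.9/58.2983) = 0 + (2.65200)·0.157107 = 0.416648 mg/L.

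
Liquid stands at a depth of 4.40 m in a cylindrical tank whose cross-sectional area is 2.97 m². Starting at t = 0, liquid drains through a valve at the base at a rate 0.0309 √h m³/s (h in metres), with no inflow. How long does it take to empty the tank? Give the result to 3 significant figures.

A dh/dt = −Q_out = −0.0309 √h.
Separate and integrate: 2(√h − √h₀) = −(0.0309/A) t.
Set h = 0: 2√h₀ = (0.0309/A) t_empty ⇒ t_empty = 2A√h₀/0.0309.
t_empty = 2·2.97·√4.40/0.0309 = 5.9400·2.0976/0.0309 = 403.23 s.

403 s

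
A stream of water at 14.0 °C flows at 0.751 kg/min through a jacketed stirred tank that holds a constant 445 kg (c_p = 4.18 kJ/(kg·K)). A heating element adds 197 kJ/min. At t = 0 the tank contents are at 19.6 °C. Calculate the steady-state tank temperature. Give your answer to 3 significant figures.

M c_p dT/dt = ṁ c_p (T_in − T) + Q̇.
At steady state dT/dt = 0 ⇒ T_ss = T_in + Q̇/(ṁ c_p) = 14.0 + 197/(0.751·4.18) = 76.755 °C.

76.8 °C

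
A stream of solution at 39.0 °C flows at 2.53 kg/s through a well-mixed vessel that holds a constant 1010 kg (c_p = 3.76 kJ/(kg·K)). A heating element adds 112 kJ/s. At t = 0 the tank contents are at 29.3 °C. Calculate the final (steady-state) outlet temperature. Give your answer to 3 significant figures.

50.8 °C

Heat balance on the well-mixed liquid: M c_p dT/dt = ṁ c_p (T_in − T) + 112.
At steady state dT/dt = 0 ⇒ T_ss = T_in + Q̇/(ṁ c_p) = 39.0 + 112/(2.53·3.76) = 50.774 °C.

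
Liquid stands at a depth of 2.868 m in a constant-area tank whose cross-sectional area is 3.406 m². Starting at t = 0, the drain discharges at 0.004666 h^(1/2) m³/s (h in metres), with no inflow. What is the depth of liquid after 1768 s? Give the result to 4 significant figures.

0.2328 m

A dh/dt = −Q_out = −0.004666 √h.
∫ h^(−1/2) dh = −(0.004666/A) ∫ dt, giving 2√h = 2√h₀ − (0.004666/A) t.
√h = √2.868 − 0.004666·1768/(2·3.406) = 1.69352 − 1.21102 = 0.482494.
h = 0.482494² = 0.232801 m.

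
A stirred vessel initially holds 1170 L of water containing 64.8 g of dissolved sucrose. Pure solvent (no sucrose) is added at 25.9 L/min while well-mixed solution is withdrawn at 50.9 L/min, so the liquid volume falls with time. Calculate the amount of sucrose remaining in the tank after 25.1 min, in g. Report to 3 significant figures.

Let m(t) be the amount of sucrose. Volume: V(t) = V₀ + (Q_in − Q_out) t = 1170 − 25.000 t; V(25.1) = 542.50 L.
Species balance (pure solvent in): dm/dt = −Q_out · m/V(t).
dm/m = −Q_out dt/(V₀ − 25.000 t); integrating gives ln(m/m₀) = −(Q_out/(Q_in−Q_out)) ln(V/V₀).
m = m₀ (V₀/V)^(Q_out/(Q_in−Q_out)) = 64.8 × (1170/542.50)^(-2.0360) = 13.551 g.

13.6 g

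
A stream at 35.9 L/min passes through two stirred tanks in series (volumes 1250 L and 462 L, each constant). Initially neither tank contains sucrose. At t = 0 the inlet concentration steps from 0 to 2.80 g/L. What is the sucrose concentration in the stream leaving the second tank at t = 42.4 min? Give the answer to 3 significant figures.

Time constants: τᵢ = Vᵢ/Q for each well-mixed tank.
τ₁ = 1250/35.9 = 34.819 min; τ₂ = 462/35.9 = 12.869 min.
Solving the cascade with C₁(0)=C₂(0)=0 gives C₂(t) = C_in[1 − (τ₁ e^(−t/τ₁) − τ₂ e^(−t/τ₂))/(τ₁ − τ₂)].
At t = 42.4: e^(−t/τ₁) = 0.29590, e^(−t/τ₂) = 0.037078.
C₂ = 2.80·[1 − (34.819·0.29590 − 12.869·0.037078)/(21.950)] = 2.80·0.55235 = 1.5466 g/L.

1.55 g/L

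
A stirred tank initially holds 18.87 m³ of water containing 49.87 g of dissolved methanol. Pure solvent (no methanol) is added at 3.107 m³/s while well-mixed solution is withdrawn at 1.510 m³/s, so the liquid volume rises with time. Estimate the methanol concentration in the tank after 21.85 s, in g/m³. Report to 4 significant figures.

Total volume: dV/dt = Q_in − Q_out = 1.59700 m³/s, so V(t) = 18.87 + 1.59700 t and V(21.85) = 53.7645 m³.
Solute balance: dm/dt = 0 − Q_out C = −Q_out m/V(t).
dm/m = −Q_out dt/(V₀ + 1.59700 t); integrating gives ln(m/m₀) = −(Q_out/(Q_in−Q_out)) ln(V/V₀).
m = m₀ (V₀/V)^(Q_out/(Q_in−Q_out)) = 49.87 × (18.87/53.7645)^(0.945523) = 18.5305 g.
C = m/V = 18.5305/53.7645 = 0.344662 g/m³.

0.3447 g/m³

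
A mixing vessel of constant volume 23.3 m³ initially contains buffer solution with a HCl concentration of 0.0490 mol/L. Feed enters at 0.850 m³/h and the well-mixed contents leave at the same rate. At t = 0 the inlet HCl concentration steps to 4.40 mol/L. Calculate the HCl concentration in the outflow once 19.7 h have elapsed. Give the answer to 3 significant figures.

2.28 mol/L

Accumulation = in − out for the solute gives V dC/dt = Q(C_in − C).
Time constant τ = V/Q = 23.3/0.850 = 27.412 h.
Solution: C(t) = C_in + (C₀ − C_in) e^(−t/τ).
C(19.7) = 4.40 + (0.0490 − 4.40)·e^(−19.7/27.412) = 4.40 + (-4.3510)·0.48740 = 2.2793 mol/L.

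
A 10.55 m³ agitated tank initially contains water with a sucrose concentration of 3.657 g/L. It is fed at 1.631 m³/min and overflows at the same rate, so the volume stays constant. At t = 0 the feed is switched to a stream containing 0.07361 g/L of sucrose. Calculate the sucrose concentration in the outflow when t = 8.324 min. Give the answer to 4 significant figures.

1.063 g/L

Transient balance on the dissolved component: V dC/dt = Q(C_in − C).
Rewrite as dC/dt + C/τ = C_in/τ, τ = V/Q = 6.46842 min.
Integrating: C(t) = C_in + (C₀ − C_in) e^(−t/τ).
C(8.324) = 0.07361 + (3.657 − 0.07361)·e^(−8.324/6.46842) = 0.07361 + (3.58339)·0.276135 = 1.06311 g/L.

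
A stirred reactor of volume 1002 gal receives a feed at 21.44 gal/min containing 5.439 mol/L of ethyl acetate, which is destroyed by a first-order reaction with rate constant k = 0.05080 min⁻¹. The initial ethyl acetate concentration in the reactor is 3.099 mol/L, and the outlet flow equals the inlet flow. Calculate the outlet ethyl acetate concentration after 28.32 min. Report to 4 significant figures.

V dC/dt = Q(C_in − C) − k V C.
This is linear with rate a = Q/V + k = 0.0721972 min⁻¹.
C_ss = Q C_in/(Q + kV) = 1.61197 mol/L; C(t) = C_ss + (C₀ − C_ss) e^(−a t).
C(28.32) = 1.61197 + (1.48703)·e^(−0.0721972·28.32) = 1.61197 + (1.48703)·0.129429 = 1.80443 mol/L.

1.804 mol/L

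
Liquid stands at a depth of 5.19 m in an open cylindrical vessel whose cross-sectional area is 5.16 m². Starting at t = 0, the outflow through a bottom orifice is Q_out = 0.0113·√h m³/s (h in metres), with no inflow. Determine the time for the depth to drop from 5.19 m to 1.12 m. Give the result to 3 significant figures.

With no inflow, A dh/dt = −0.0113 √h.
Separate and integrate: 2(√h − √h₀) = −(0.0113/A) t.
t = 2A(√h₀ − √h)/0.0113 = 2·5.16·(√5.19 − √1.12)/0.0113
  = 10.320 × (2.2782 − 1.0583) / 0.0113 = 1114.1 s.

1110 s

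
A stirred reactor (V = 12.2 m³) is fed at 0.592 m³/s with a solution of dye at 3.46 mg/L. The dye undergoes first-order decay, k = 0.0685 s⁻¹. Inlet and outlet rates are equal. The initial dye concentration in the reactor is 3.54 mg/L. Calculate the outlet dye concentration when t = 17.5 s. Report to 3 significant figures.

1.71 mg/L

V dC/dt = Q(C_in − C) − k V C.
dC/dt = (Q/V) C_in − (Q/V + k) C; effective rate a = Q/V + k = 0.048525 + 0.0685 = 0.11702 s⁻¹.
C_ss = Q C_in/(Q + kV) = 1.4347 mg/L; C(t) = C_ss + (C₀ − C_ss) e^(−a t).
C(17.5) = 1.4347 + (2.1053)·e^(−0.11702·17.5) = 1.4347 + (2.1053)·0.12900 = 1.7063 mg/L.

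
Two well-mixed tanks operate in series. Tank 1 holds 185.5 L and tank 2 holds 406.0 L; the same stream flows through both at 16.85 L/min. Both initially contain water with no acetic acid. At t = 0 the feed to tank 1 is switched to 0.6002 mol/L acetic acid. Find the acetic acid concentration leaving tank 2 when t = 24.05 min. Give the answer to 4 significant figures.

0.2497 mol/L

Species balance on tank i: dCᵢ/dt = (Cᵢ₋₁ − Cᵢ)/τᵢ with τᵢ = Vᵢ/Q.
τ₁ = 185.5/16.85 = 11.0089 min; τ₂ = 406.0/16.85 = 24.0950 min.
Solving the cascade with C₁(0)=C₂(0)=0 gives C₂(t) = C_in[1 − (τ₁ e^(−t/τ₁) − τ₂ e^(−t/τ₂))/(τ₁ − τ₂)].
At t = 24.05: e^(−t/τ₁) = 0.112523, e^(−t/τ₂) = 0.368566.
C₂ = 0.6002·[1 − (11.0089·0.112523 − 24.0950·0.368566)/(-13.0861)] = 0.6002·0.416032 = 0.249702 mol/L.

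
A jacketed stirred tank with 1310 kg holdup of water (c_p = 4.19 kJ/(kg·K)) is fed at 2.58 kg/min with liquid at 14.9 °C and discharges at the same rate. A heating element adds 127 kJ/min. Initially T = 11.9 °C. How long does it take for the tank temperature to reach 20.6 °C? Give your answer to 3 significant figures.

First-law balance (no shaft work): M c_p dT/dt = ṁ c_p (T_in − T) + 127.
τ = M/ṁ = 507.75 min; T_ss = T_in + Q̇/(ṁ c_p) = 26.648 °C.
T(t) = T_ss + (T₀ − T_ss) e^(−t/τ). Set T = 20.6:
e^(−t/τ) = (20.6 − 26.648)/(11.9 − 26.648) = 0.41010
t = −507.75 · ln(0.41010) = 452.59 min.

453 min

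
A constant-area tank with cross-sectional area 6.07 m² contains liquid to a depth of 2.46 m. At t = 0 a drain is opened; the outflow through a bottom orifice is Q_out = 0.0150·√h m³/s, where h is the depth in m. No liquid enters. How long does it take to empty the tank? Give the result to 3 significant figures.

1270 s

A dh/dt = −Q_out = −0.0150 √h.
∫ h^(−1/2) dh = −(0.0150/A) ∫ dt, giving 2√h = 2√h₀ − (0.0150/A) t.
Set h = 0: 2√h₀ = (0.0150/A) t_empty ⇒ t_empty = 2A√h₀/0.0150.
t_empty = 2·6.07·√2.46/0.0150 = 12.140·1.5684/0.0150 = 1269.4 s.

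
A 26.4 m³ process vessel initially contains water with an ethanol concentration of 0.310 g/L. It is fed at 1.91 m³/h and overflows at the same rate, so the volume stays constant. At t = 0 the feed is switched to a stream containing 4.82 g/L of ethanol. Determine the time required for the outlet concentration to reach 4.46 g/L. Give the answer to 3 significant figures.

34.9 h

Mass balance on the solute (V constant): V dC/dt = Q(C_in − C), so τ = V/Q = 13.822 h.
C(t) = C_in + (C₀ − C_in) e^(−t/τ). Set C = 4.46 and solve for t:
e^(−t/τ) = (C − C_in)/(C₀ − C_in) = (4.46 − 4.82)/(0.310 − 4.82) = 0.079823
t = −τ ln(…) = 13.822 × 2.5279 = 34.941 h.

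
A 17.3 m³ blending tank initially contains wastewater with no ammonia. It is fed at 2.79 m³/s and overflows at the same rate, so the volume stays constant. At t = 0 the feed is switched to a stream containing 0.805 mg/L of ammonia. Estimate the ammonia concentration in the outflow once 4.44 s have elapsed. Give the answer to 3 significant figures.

Accumulation = in − out for the solute gives V dC/dt = Q(C_in − C).
Time constant τ = V/Q = 17.3/2.79 = 6.2007 s.
C approaches C_in exponentially: C(t) = C_in + (C₀ − C_in) e^(−t/τ).
C(4.44) = 0.805 + (0 − 0.805)·e^(−4.44/6.2007) = 0.805 + (-0.80500)·0.48868 = 0.41161 mg/L.

0.412 mg/L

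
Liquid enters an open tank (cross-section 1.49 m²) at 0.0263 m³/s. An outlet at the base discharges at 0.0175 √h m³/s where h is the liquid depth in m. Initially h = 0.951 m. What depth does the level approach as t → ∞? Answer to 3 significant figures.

Unsteady balance on liquid volume: A dh/dt = Q_in − 0.0175 √h. At steady state dh/dt = 0:
Q_in = 0.0175 √h_ss ⇒ √h_ss = 0.0263/0.0175 = 1.5029.
h_ss = 1.5029² = 2.2586 m. (Since h₀ = 0.951 m < h_ss, the level will rise toward this value.)

2.26 m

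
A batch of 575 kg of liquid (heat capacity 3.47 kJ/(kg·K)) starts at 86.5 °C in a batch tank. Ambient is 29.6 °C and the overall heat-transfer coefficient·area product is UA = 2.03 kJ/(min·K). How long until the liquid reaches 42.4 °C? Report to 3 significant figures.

1470 min

Energy balance: M c_p dT/dt = −UA(T − T_amb).
τ = M c_p/UA = 982.88 min; T_ss = T_amb = 29.600 °C.
T(t) = T_ss + (T₀ − T_ss)e^(−t/τ); set T = 42.4:
t = −τ ln[(T − T_ss)/(T₀ − T_ss)] = −982.88 · ln(0.22496) = 1466.3 min.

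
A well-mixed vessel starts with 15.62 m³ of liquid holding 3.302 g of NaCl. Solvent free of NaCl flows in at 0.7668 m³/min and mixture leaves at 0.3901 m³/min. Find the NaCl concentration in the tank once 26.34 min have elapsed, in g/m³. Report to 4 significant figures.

Let m(t) be the amount of NaCl. Volume: V(t) = V₀ + (Q_in − Q_out) t = 15.62 + 0.376700 t; V(26.34) = 25.5423 m³.
Solute balance: dm/dt = 0 − Q_out C = −Q_out m/V(t).
dm/m = −Q_out dt/(V₀ + 0.376700 t); integrating gives ln(m/m₀) = −(Q_out/(Q_in−Q_out)) ln(V/V₀).
m = m₀ (V₀/V)^(Q_out/(Q_in−Q_out)) = 3.302 × (15.62/25.5423)^(1.03557) = 1.98427 g.
C = m/V = 1.98427/25.5423 = 0.0776858 g/m³.

0.07769 g/m³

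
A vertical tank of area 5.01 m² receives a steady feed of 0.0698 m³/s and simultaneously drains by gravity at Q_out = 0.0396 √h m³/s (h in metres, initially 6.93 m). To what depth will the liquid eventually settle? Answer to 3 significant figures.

Level balance: A dh/dt = 0.0698 − 0.0396 √h. Setting dh/dt = 0:
Q_in = 0.0396 √h_ss ⇒ √h_ss = 0.0698/0.0396 = 1.7626.
h_ss = 1.7626² = 3.1069 m. (Since h₀ = 6.93 m > h_ss, the level will fall toward this value.)

3.11 m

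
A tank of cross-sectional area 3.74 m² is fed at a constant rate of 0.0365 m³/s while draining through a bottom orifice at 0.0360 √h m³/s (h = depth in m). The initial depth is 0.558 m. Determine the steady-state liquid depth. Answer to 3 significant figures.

1.03 m

A dh/dt = Q_in − 0.0360 √h. Steady state requires inflow = outflow:
Q_in = 0.0360 √h_ss ⇒ √h_ss = 0.0365/0.0360 = 1.0139.
h_ss = 1.0139² = 1.0280 m. (Since h₀ = 0.558 m < h_ss, the level will rise toward this value.)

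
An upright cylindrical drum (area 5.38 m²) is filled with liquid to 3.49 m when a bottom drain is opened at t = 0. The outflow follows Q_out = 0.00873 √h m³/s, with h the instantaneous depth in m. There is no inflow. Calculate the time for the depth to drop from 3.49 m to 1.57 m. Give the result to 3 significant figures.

758 s

With no inflow, A dh/dt = −0.00873 √h.
This is separable: 2 d(√h)/dt = −0.00873/A, so √h = √h₀ − (0.00873/(2A)) t.
t = 2A(√h₀ − √h)/0.00873 = 2·5.38·(√3.49 − √1.57)/0.00873
  = 10.760 × (1.8682 − 1.2530) / 0.00873 = 758.20 s.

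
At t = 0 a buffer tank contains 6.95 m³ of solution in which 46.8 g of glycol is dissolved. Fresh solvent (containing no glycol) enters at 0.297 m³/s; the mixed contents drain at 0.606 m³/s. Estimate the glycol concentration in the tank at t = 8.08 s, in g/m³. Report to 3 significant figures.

Let m(t) be the amount of glycol. Volume: V(t) = V₀ + (Q_in − Q_out) t = 6.95 − 0.30900 t; V(8.08) = 4.4533 m³.
Solute balance: dm/dt = 0 − Q_out C = −Q_out m/V(t).
dm/m = −Q_out dt/(V₀ − 0.30900 t); integrating gives ln(m/m₀) = −(Q_out/(Q_in−Q_out)) ln(V/V₀).
m = m₀ (V₀/V)^(Q_out/(Q_in−Q_out)) = 46.8 × (6.95/4.4533)^(-1.9612) = 19.550 g.
C = m/V = 19.550/4.4533 = 4.3900 g/m³.

4.39 g/m³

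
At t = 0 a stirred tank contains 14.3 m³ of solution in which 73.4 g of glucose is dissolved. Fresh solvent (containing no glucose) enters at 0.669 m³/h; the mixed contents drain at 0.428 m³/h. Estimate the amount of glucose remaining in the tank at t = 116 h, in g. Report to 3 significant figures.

10.7 g

Total volume: dV/dt = Q_in − Q_out = 0.24100 m³/h, so V(t) = 14.3 + 0.24100 t and V(116) = 42.256 m³.
No glucose enters, so dm/dt = −Q_out · (m/V).
dm/m = −Q_out dt/(V₀ + 0.24100 t); integrating gives ln(m/m₀) = −(Q_out/(Q_in−Q_out)) ln(V/V₀).
m = m₀ (V₀/V)^(Q_out/(Q_in−Q_out)) = 73.4 × (14.3/42.256)^(1.7759) = 10.716 g.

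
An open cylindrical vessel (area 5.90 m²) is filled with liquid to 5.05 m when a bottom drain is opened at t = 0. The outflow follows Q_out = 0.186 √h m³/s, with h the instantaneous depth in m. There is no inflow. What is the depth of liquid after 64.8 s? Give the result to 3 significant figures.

1.50 m

With no inflow, A dh/dt = −0.186 √h.
Separate and integrate: 2(√h − √h₀) = −(0.186/A) t.
√h = √5.05 − 0.186·64.8/(2·5.90) = 2.2472 − 1.0214 = 1.2258.
h = 1.2258² = 1.5026 m.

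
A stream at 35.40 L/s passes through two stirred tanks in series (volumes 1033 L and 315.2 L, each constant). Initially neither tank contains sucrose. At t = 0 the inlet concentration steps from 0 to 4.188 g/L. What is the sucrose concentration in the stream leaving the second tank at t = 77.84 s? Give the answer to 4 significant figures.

Time constants: τᵢ = Vᵢ/Q for each well-mixed tank.
τ₁ = 1033/35.40 = 29.1808 s; τ₂ = 315.2/35.40 = 8.90395 s.
Tank 1: C₁ = C_in(1 − e^(−t/τ₁)). Tank 2 (τ₁ ≠ τ₂): C₂ = C_in[1 − (τ₁ e^(−t/τ₁) − τ₂ e^(−t/τ₂))/(τ₁ − τ₂)].
At t = 77.84: e^(−t/τ₁) = 0.0694250, e^(−t/τ₂) = 0.000159705.
C₂ = 4.188·[1 − (29.1808·0.0694250 − 8.90395·0.000159705)/(20.2768)] = 4.188·0.900159 = 3.76987 g/L.

3.770 g/L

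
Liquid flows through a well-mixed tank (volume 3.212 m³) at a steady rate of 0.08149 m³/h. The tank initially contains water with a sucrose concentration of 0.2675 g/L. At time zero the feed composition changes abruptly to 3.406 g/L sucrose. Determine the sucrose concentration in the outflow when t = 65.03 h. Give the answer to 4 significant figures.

Species balance on the tank: V dC/dt = Q(C_in − C).
So dC/dt = (C_in − C)/τ with τ = V/Q = 3.212/0.08149 = 39.4159 h.
Integrating: C(t) = C_in + (C₀ − C_in) e^(−t/τ).
C(65.03) = 3.406 + (0.2675 − 3.406)·e^(−65.03/39.4159) = 3.406 + (-3.13850)·0.192080 = 2.80316 g/L.

2.803 g/L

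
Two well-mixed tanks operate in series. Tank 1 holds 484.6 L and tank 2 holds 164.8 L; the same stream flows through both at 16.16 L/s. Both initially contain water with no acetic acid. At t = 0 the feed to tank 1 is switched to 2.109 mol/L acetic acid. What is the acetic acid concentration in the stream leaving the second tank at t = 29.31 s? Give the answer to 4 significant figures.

Species balance on tank i: dCᵢ/dt = (Cᵢ₋₁ − Cᵢ)/τᵢ with τᵢ = Vᵢ/Q.
τ₁ = 484.6/16.16 = 29.9876 s; τ₂ = 164.8/16.16 = 10.1980 s.
Solving the cascade with C₁(0)=C₂(0)=0 gives C₂(t) = C_in[1 − (τ₁ e^(−t/τ₁) − τ₂ e^(−t/τ₂))/(τ₁ − τ₂)].
At t = 29.31: e^(−t/τ₁) = 0.376287, e^(−t/τ₂) = 0.0564676.
C₂ = 2.109·[1 − (29.9876·0.376287 − 10.1980·0.0564676)/(19.7896)] = 2.109·0.458903 = 0.967827 mol/L.

0.9678 mol/L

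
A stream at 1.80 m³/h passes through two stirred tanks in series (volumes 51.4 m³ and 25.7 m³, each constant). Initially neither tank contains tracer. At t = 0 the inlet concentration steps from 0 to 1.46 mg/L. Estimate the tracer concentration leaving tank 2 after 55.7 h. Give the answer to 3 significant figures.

1.07 mg/L

Species balance on tank i: dCᵢ/dt = (Cᵢ₋₁ − Cᵢ)/τᵢ with τᵢ = Vᵢ/Q.
τ₁ = 51.4/1.80 = 28.556 h; τ₂ = 25.7/1.80 = 14.278 h.
Tank 1: C₁ = C_in(1 − e^(−t/τ₁)). Tank 2 (τ₁ ≠ τ₂): C₂ = C_in[1 − (τ₁ e^(−t/τ₁) − τ₂ e^(−t/τ₂))/(τ₁ − τ₂)].
At t = 55.7: e^(−t/τ₁) = 0.14219, e^(−t/τ₂) = 0.020218.
C₂ = 1.46·[1 − (28.556·0.14219 − 14.278·0.020218)/(14.278)] = 1.46·0.73584 = 1.0743 mg/L.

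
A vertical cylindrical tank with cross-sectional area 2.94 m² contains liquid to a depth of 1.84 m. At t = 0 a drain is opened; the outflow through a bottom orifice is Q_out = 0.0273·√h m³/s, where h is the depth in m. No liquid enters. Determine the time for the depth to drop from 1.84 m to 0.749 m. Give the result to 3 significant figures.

A dh/dt = −Q_out = −0.0273 √h.
∫ h^(−1/2) dh = −(0.0273/A) ∫ dt, giving 2√h = 2√h₀ − (0.0273/A) t.
t = 2A(√h₀ − √h)/0.0273 = 2·2.94·(√1.84 − √0.749)/0.0273
  = 5.8800 × (1.3565 − 0.86545) / 0.0273 = 105.76 s.

106 s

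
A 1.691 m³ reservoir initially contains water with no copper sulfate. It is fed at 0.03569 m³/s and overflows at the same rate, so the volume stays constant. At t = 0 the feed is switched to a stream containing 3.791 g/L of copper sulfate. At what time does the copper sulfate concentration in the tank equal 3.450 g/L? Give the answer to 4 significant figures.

114.1 s

Species balance on the tank: V dC/dt = Q(C_in − C), so τ = V/Q = 47.3802 s.
C(t) = C_in + (C₀ − C_in) e^(−t/τ). Set C = 3.450 and solve for t:
e^(−t/τ) = (C − C_in)/(C₀ − C_in) = (3.450 − 3.791)/(0 − 3.791) = 0.0899499
t = −τ ln(…) = 47.3802 × 2.40850 = 114.115 s.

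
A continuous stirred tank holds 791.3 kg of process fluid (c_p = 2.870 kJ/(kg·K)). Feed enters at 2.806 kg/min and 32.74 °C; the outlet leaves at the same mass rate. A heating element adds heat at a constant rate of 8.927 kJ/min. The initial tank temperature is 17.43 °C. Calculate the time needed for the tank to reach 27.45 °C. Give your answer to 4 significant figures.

M c_p dT/dt = ṁ c_p (T_in − T) + Q̇.
τ = M/ṁ = 282.003 min; T_ss = T_in + Q̇/(ṁ c_p) = 33.8485 °C.
T(t) = T_ss + (T₀ − T_ss) e^(−t/τ). Set T = 27.45:
e^(−t/τ) = (27.45 − 33.8485)/(17.43 − 33.8485) = 0.389713
t = −282.003 · ln(0.389713) = 265.744 min.

265.7 min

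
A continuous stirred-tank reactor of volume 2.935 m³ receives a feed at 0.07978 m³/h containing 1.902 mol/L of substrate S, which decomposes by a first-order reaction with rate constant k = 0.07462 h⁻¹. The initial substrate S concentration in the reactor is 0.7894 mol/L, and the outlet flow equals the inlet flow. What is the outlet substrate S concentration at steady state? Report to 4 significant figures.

0.5079 mol/L

V dC/dt = Q(C_in − C) − k V C.
At steady state: 0 = Q C_in − (Q + kV) C_ss, so C_ss = Q C_in/(Q + kV).
C_ss = 0.07978·1.902/(0.07978 + 0.07462·2.935) = 0.151742/0.298790 = 0.507854 mol/L.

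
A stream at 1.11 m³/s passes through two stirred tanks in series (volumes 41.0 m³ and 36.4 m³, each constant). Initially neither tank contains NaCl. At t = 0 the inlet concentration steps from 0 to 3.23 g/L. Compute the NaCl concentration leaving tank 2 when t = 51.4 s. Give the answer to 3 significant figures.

Time constants: τᵢ = Vᵢ/Q for each well-mixed tank.
τ₁ = 41.0/1.11 = 36.937 s; τ₂ = 36.4/1.11 = 32.793 s.
Tank 1: C₁ = C_in(1 − e^(−t/τ₁)). Tank 2 (τ₁ ≠ τ₂): C₂ = C_in[1 − (τ₁ e^(−t/τ₁) − τ₂ e^(−t/τ₂))/(τ₁ − τ₂)].
At t = 51.4: e^(−t/τ₁) = 0.24869, e^(−t/τ₂) = 0.20858.
C₂ = 3.23·[1 − (36.937·0.24869 − 32.793·0.20858)/(4.1441)] = 3.23·0.43397 = 1.4017 g/L.

1.40 g/L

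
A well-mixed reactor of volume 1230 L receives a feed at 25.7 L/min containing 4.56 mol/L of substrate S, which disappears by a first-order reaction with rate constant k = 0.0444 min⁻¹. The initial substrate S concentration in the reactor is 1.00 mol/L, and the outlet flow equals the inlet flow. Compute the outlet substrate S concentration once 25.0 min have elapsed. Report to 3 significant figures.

Accumulation = in − out − consumed: V dC/dt = Q C_in − Q C − k V C.
dC/dt = (Q/V) C_in − (Q/V + k) C; effective rate a = Q/V + k = 0.020894 + 0.0444 = 0.065294 min⁻¹.
C_ss = Q C_in/(Q + kV) = 1.4592 mol/L; C(t) = C_ss + (C₀ − C_ss) e^(−a t).
C(25.0) = 1.4592 + (-0.45921)·e^(−0.065294·25.0) = 1.4592 + (-0.45921)·0.19547 = 1.3694 mol/L.

1.37 mol/L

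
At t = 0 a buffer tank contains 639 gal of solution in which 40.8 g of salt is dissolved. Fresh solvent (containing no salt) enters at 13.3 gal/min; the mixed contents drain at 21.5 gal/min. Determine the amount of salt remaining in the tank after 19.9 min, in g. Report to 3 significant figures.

18.8 g

Total volume: dV/dt = Q_in − Q_out = -8.2000 gal/min, so V(t) = 639 − 8.2000 t and V(19.9) = 475.82 gal.
Species balance (pure solvent in): dm/dt = −Q_out · m/V(t).
Separate: dm/m = −Q_out dt/V(t) ⇒ ln(m/m₀) = −(Q_out/(Q_in−Q_out)) ln(V/V₀).
m = m₀ (V₀/V)^(Q_out/(Q_in−Q_out)) = 40.8 × (639/475.82)^(-2.6220) = 18.832 g.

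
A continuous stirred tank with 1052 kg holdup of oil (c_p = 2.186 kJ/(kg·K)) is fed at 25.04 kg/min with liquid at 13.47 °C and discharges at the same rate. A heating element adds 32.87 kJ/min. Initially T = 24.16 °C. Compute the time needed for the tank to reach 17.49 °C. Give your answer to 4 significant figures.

Heat balance on the well-mixed liquid: M c_p dT/dt = ṁ c_p (T_in − T) + 32.87.
τ = M/ṁ = 42.0128 min; T_ss = T_in + Q̇/(ṁ c_p) = 14.0705 °C.
T(t) = T_ss + (T₀ − T_ss) e^(−t/τ). Set T = 17.49:
e^(−t/τ) = (17.49 − 14.0705)/(24.16 − 14.0705) = 0.338916
t = −42.0128 · ln(0.338916) = 45.4579 min.

45.46 min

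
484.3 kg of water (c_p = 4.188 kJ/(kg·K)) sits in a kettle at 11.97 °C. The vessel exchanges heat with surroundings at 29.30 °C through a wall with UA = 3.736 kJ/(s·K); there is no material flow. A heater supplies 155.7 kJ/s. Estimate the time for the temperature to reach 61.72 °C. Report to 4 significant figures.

1006 s

Heat balance on the well-mixed liquid: M c_p dT/dt = −UA(T − T_amb) + Q̇.
τ = M c_p/UA = 542.893 s; T_ss = T_amb + Q̇/UA = 29.30 + 155.7/3.736 = 70.9756 °C.
T(t) = T_ss + (T₀ − T_ss)e^(−t/τ); set T = 61.72:
t = −τ ln[(T − T_ss)/(T₀ − T_ss)] = −542.893 · ln(0.156860) = 1005.66 s.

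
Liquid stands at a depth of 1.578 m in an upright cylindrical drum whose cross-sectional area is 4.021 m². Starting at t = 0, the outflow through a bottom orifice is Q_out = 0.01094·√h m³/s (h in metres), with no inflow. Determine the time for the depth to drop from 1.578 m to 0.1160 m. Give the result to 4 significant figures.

A dh/dt = −Q_out = −0.01094 √h.
This is separable: 2 d(√h)/dt = −0.01094/A, so √h = √h₀ − (0.01094/(2A)) t.
t = 2A(√h₀ − √h)/0.01094 = 2·4.021·(√1.578 − √0.1160)/0.01094
  = 8.04200 × (1.25618 − 0.340588) / 0.01094 = 673.056 s.

673.1 s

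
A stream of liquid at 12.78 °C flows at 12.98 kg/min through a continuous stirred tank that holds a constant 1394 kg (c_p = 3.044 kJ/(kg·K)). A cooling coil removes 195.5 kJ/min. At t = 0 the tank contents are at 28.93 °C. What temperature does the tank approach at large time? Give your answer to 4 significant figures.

7.832 °C

M c_p dT/dt = ṁ c_p (T_in − T) − Q̇.
At steady state dT/dt = 0 ⇒ T_ss = T_in − Q̇/(ṁ c_p) = 12.78 − 195.5/(12.98·3.044) = 7.83203 °C.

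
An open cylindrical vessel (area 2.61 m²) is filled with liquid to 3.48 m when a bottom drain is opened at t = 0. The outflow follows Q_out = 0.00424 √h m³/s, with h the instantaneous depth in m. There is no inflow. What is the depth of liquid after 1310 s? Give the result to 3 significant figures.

0.642 m

Mass balance (ρ constant): A dh/dt = −0.00424 √h.
This is separable: 2 d(√h)/dt = −0.00424/A, so √h = √h₀ − (0.00424/(2A)) t.
√h = √3.48 − 0.00424·1310/(2·2.61) = 1.8655 − 1.0641 = 0.80141.
h = 0.80141² = 0.64227 m.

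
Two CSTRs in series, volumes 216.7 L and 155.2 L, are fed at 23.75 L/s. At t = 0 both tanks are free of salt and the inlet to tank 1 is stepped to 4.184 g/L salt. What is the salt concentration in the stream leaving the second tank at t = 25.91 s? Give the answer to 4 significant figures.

3.523 g/L

Time constants: τᵢ = Vᵢ/Q for each well-mixed tank.
τ₁ = 216.7/23.75 = 9.12421 s; τ₂ = 155.2/23.75 = 6.53474 s.
Solving the cascade with C₁(0)=C₂(0)=0 gives C₂(t) = C_in[1 − (τ₁ e^(−t/τ₁) − τ₂ e^(−t/τ₂))/(τ₁ − τ₂)].
At t = 25.91: e^(−t/τ₁) = 0.0584433, e^(−t/τ₂) = 0.0189687.
C₂ = 4.184·[1 − (9.12421·0.0584433 − 6.53474·0.0189687)/(2.58947)] = 4.184·0.841939 = 3.52267 g/L.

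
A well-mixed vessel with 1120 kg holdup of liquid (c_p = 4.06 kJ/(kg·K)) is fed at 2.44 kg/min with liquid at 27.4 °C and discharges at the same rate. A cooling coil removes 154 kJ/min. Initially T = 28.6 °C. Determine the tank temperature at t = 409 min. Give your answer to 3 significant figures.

18.7 °C

Energy balance: M c_p dT/dt = ṁ c_p (T_in − T) − 154.
Rearrange: dT/dt = (T_ss − T)/τ with τ = M/ṁ = 459.02 min and T_ss = T_in − Q̇/(ṁ c_p) = 11.854 °C.
T approaches T_ss exponentially: T(t) = T_ss + (T₀ − T_ss) e^(−t/τ).
T(409) = 11.854 + (16.746)·e^(−409/459.02) = 11.854 + (16.746)·0.41023 = 18.724 °C.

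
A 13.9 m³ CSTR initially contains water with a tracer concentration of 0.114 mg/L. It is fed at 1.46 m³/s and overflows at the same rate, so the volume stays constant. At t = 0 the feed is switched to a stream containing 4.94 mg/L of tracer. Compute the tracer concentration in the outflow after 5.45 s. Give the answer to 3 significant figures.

Transient balance on the dissolved component: V dC/dt = Q(C_in − C).
So dC/dt = (C_in − C)/τ with τ = V/Q = 13.9/1.46 = 9.5205 s.
Solution: C(t) = C_in + (C₀ − C_in) e^(−t/τ).
C(5.45) = 4.94 + (0.114 − 4.94)·e^(−5.45/9.5205) = 4.94 + (-4.8260)·0.56414 = 2.2174 mg/L.

2.22 mg/L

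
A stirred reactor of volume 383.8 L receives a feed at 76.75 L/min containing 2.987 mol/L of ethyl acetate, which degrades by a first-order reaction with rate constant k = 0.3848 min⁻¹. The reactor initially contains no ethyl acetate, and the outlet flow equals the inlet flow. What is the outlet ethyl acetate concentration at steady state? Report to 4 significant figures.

1.021 mol/L

Species balance: V dC/dt = Q C_in − Q C − k V C.
Steady state (dC/dt = 0): C_ss = Q C_in/(Q + kV) = C_in/(1 + kV/Q).
C_ss = 76.75·2.987/(76.75 + 0.3848·383.8) = 229.252/224.436 = 1.02146 mol/L.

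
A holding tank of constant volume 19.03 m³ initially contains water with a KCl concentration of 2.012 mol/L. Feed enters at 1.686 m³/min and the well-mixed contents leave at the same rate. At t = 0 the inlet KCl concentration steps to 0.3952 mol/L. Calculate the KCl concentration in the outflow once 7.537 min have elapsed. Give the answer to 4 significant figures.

1.224 mol/L

Species balance on the tank: V dC/dt = Q(C_in − C).
Time constant τ = V/Q = 19.03/1.686 = 11.2871 min.
This is linear first-order; C(t) = C_in + (C₀ − C_in) e^(−t/τ).
C(7.537) = 0.3952 + (2.012 − 0.3952)·e^(−7.537/11.2871) = 0.3952 + (1.61680)·0.512859 = 1.22439 mol/L.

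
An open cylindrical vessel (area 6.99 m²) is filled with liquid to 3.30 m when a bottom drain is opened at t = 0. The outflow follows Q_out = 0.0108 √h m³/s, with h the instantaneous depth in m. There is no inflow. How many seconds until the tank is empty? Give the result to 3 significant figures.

2350 s

With no inflow, A dh/dt = −0.0108 √h.
∫ h^(−1/2) dh = −(0.0108/A) ∫ dt, giving 2√h = 2√h₀ − (0.0108/A) t.
Set h = 0: 2√h₀ = (0.0108/A) t_empty ⇒ t_empty = 2A√h₀/0.0108.
t_empty = 2·6.99·√3.30/0.0108 = 13.980·1.8166/0.0108 = 2351.5 s.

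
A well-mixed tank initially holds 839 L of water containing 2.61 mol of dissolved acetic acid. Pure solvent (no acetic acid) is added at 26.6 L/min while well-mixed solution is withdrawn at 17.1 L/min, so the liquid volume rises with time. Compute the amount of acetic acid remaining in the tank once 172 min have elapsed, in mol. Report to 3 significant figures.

Let m(t) be the amount of acetic acid. Volume: V(t) = V₀ + (Q_in − Q_out) t = 839 + 9.5000 t; V(172) = 2473.0 L.
No acetic acid enters, so dm/dt = −Q_out · (m/V).
dm/m = −Q_out dt/(V₀ + 9.5000 t); integrating gives ln(m/m₀) = −(Q_out/(Q_in−Q_out)) ln(V/V₀).
m = m₀ (V₀/V)^(Q_out/(Q_in−Q_out)) = 2.61 × (839/2473.0)^(1.8000) = 0.37291 mol.

0.373 mol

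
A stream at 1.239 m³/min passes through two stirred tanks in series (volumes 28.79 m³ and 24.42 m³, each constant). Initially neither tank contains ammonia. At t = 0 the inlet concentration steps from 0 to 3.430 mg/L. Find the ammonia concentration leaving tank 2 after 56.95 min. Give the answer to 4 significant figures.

2.548 mg/L

Each tank obeys Vᵢ dCᵢ/dt = Q(Cᵢ₋₁ − Cᵢ), so τᵢ = Vᵢ/Q.
τ₁ = 28.79/1.239 = 23.2365 min; τ₂ = 24.42/1.239 = 19.7094 min.
Tank 1: C₁ = C_in(1 − e^(−t/τ₁)). Tank 2 (τ₁ ≠ τ₂): C₂ = C_in[1 − (τ₁ e^(−t/τ₁) − τ₂ e^(−t/τ₂))/(τ₁ − τ₂)].
At t = 56.95: e^(−t/τ₁) = 0.0862170, e^(−t/τ₂) = 0.0556052.
C₂ = 3.430·[1 − (23.2365·0.0862170 − 19.7094·0.0556052)/(3.52704)] = 3.430·0.742721 = 2.54753 mg/L.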